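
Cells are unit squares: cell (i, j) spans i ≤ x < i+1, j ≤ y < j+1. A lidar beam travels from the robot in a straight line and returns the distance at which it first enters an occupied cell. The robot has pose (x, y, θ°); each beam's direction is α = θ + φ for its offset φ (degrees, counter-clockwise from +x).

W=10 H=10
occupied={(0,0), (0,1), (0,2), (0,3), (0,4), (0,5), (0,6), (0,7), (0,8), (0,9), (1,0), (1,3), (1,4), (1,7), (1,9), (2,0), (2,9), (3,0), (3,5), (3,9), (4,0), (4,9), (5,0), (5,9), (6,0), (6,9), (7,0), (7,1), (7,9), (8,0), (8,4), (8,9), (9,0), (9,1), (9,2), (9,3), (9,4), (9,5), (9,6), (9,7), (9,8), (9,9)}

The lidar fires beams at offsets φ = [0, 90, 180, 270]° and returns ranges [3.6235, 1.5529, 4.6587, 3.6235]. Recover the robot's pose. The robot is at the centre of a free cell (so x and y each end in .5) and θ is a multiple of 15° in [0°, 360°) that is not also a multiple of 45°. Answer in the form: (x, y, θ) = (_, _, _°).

(x, y, θ) = (5.5, 5.5, 105°)

Enumerate (i+0.5, j+0.5, θ) over the 58 free cells and 16 admissible headings. For each, cast all 4 beams and compare to the given ranges.
  (7.5, 3.5, 210°): beam 1 = 5.0000 ≠ 3.6235 ✗
  (4.5, 8.5, 105°): beam 1 = 0.5176 ≠ 3.6235 ✗
  (6.5, 3.5, 15°): beam 1 = 1.9319 ≠ 3.6235 ✗
  …
  (5.5, 5.5, 105°): r_1=3.6235, r_2=1.5529, r_3=4.6587, r_4=3.6235 — all match ✓
Unique over the lattice → pose = (5.5, 5.5, 105°).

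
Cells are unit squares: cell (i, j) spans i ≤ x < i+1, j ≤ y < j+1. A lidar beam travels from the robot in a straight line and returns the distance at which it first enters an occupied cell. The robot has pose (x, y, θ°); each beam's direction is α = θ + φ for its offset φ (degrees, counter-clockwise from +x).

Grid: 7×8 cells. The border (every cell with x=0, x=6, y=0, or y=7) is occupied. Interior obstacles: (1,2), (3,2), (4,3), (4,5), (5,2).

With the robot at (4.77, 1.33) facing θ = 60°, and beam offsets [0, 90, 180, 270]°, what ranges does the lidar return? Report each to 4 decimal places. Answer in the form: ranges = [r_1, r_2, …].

beam 1: φ=0°, α=60°
  d=(0.5000,0.8660)  start (4,1)  tX=0.4600 tY=0.7736  stride 1/|dx|=2.0000 1/|dy|=1.1547
    cross x-line → (5,1), t=0.4600
    cross y-line → (5,2), t=0.7736 (wall)
  → r_1 = 0.7736
beam 2: φ=90°, α=150°
  d=(-0.8660,0.5000)  start (4,1)  tX=0.8891 tY=1.3400  stride 1/|dx|=1.1547 1/|dy|=2.0000
    cross x-line → (3,1), t=0.8891
    cross y-line → (3,2), t=1.3400 (wall)
  → r_2 = 1.3400
beam 3: φ=180°, α=240°
  d=(-0.5000,-0.8660)  start (4,1)  tX=1.5400 tY=0.3811  stride 1/|dx|=2.0000 1/|dy|=1.1547
    cross y-line → (4,0), t=0.3811 (wall)
  → r_3 = 0.3811
beam 4: φ=270°, α=330°
  d=(0.8660,-0.5000)  start (4,1)  tX=0.2656 tY=0.6600  stride 1/|dx|=1.1547 1/|dy|=2.0000
    cross x-line → (5,1), t=0.2656
    cross y-line → (5,0), t=0.6600 (wall)
  → r_4 = 0.6600

ranges = [0.7736, 1.3400, 0.3811, 0.6600]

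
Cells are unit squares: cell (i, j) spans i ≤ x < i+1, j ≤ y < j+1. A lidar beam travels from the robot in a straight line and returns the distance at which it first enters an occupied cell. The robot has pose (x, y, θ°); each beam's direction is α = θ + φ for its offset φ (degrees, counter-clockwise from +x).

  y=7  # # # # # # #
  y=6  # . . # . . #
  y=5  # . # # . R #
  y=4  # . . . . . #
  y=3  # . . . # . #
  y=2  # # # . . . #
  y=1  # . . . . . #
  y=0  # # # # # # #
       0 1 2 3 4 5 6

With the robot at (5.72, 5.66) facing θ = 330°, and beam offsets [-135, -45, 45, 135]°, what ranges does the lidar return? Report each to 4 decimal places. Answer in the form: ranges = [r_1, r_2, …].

beam 1: φ=-135°, α=195°
  direction (-0.9659, -0.2588); cell (5,5); t to first gridline: x 0.7454, y 2.5500 (then +1.0353 / +3.8637)
    (4,5) via x @ 0.7454
    (3,5) via x @ 1.7807  # hit
  → r_1 = 1.7807
beam 2: φ=-45°, α=285°
  direction (0.2588, -0.9659); cell (5,5); t to first gridline: x 1.0818, y 0.6833 (then +3.8637 / +1.0353)
    (5,4) via y @ 0.6833
    (6,4) via x @ 1.0818  # hit
  → r_2 = 1.0818
beam 3: φ=45°, α=15°
  direction (0.9659, 0.2588); cell (5,5); t to first gridline: x 0.2899, y 1.3137 (then +1.0353 / +3.8637)
    (6,5) via x @ 0.2899  # hit
  → r_3 = 0.2899
beam 4: φ=135°, α=105°
  direction (-0.2588, 0.9659); cell (5,5); t to first gridline: x 2.7819, y 0.3520 (then +3.8637 / +1.0353)
    (5,6) via y @ 0.3520
    (5,7) via y @ 1.3873  # hit
  → r_4 = 1.3873

ranges = [1.7807, 1.0818, 0.2899, 1.3873]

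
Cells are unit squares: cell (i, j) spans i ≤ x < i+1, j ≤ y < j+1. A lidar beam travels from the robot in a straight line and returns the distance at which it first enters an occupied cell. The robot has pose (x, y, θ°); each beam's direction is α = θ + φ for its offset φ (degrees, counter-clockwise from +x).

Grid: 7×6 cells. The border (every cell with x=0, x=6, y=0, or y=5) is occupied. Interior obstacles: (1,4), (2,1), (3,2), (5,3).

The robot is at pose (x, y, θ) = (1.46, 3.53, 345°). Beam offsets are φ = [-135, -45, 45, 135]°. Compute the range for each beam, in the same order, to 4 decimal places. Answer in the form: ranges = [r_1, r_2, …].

ranges = [0.5312, 1.7667, 2.9400, 0.5427]

beam 1: φ=-135°, α=210°
  d=(-0.8660,-0.5000)  start (1,3)  tX=0.5312 tY=1.0600  stride 1/|dx|=1.1547 1/|dy|=2.0000
    cross x-line → (0,3), t=0.5312 (wall)
  → r_1 = 0.5312
beam 2: φ=-45°, α=300°
  d=(0.5000,-0.8660)  start (1,3)  tX=1.0800 tY=0.6120  stride 1/|dx|=2.0000 1/|dy|=1.1547
    cross y-line → (1,2), t=0.6120
    cross x-line → (2,2), t=1.0800
    cross y-line → (2,1), t=1.7667 (wall)
  → r_2 = 1.7667
beam 3: φ=45°, α=30°
  d=(0.8660,0.5000)  start (1,3)  tX=0.6235 tY=0.9400  stride 1/|dx|=1.1547 1/|dy|=2.0000
    cross x-line → (2,3), t=0.6235
    cross y-line → (2,4), t=0.9400
    cross x-line → (3,4), t=1.7782
    cross x-line → (4,4), t=2.9329
    cross y-line → (4,5), t=2.9400 (wall)
  → r_3 = 2.9400
beam 4: φ=135°, α=120°
  d=(-0.5000,0.8660)  start (1,3)  tX=0.9200 tY=0.5427  stride 1/|dx|=2.0000 1/|dy|=1.1547
    cross y-line → (1,4), t=0.5427 (wall)
  → r_4 = 0.5427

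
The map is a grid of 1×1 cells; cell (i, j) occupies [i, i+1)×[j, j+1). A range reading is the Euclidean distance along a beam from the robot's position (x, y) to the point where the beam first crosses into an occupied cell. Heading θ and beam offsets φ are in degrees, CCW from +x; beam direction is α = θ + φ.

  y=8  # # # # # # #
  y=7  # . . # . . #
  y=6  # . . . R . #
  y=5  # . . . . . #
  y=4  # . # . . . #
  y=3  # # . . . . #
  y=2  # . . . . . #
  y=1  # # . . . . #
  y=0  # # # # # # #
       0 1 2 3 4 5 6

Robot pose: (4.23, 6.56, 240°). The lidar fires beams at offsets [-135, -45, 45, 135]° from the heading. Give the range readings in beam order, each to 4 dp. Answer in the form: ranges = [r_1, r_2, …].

ranges = [0.8887, 3.3439, 5.7561, 1.8324]

beam 1: φ=-135°, α=105°
  direction (-0.2588, 0.9659); cell (4,6); t to first gridline: x 0.8887, y 0.4555 (then +3.8637 / +1.0353)
    (4,7) via y @ 0.4555
    (3,7) via x @ 0.8887  # hit
  → r_1 = 0.8887
beam 2: φ=-45°, α=195°
  direction (-0.9659, -0.2588); cell (4,6); t to first gridline: x 0.2381, y 2.1637 (then +1.0353 / +3.8637)
    (3,6) via x @ 0.2381
    (2,6) via x @ 1.2734
    (2,5) via y @ 2.1637
    (1,5) via x @ 2.3087
    (0,5) via x @ 3.3439  # hit
  → r_2 = 3.3439
beam 3: φ=45°, α=285°
  direction (0.2588, -0.9659); cell (4,6); t to first gridline: x 2.9751, y 0.5798 (then +3.8637 / +1.0353)
    (4,5) via y @ 0.5798
    (4,4) via y @ 1.6150
    (4,3) via y @ 2.6503
    (5,3) via x @ 2.9751
    (5,2) via y @ 3.6856
    (5,1) via y @ 4.7209
    (5,0) via y @ 5.7561  # hit
  → r_3 = 5.7561
beam 4: φ=135°, α=15°
  direction (0.9659, 0.2588); cell (4,6); t to first gridline: x 0.7972, y 1.7000 (then +1.0353 / +3.8637)
    (5,6) via x @ 0.7972
    (5,7) via y @ 1.7000
    (6,7) via x @ 1.8324  # hit
  → r_4 = 1.8324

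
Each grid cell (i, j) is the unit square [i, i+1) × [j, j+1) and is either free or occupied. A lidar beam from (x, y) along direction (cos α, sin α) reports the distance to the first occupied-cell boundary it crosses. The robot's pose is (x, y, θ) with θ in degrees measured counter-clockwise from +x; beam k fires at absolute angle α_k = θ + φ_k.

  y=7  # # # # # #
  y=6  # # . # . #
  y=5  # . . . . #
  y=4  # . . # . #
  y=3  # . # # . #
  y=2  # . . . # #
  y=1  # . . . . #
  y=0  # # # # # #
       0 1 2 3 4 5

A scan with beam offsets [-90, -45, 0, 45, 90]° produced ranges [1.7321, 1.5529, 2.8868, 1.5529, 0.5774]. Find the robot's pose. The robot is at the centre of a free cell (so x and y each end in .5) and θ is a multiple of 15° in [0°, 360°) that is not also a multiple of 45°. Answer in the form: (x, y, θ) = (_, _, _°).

The pose lattice has 18·16 = 288 candidates. Test each by forward raycasting.
  (1.5, 3.5, 255°): beam 1 = 0.5176 ≠ 1.7321 ✗
  (2.5, 6.5, 285°): beam 1 = 0.5176 ≠ 1.7321 ✗
  (1.5, 1.5, 150°): beam 2 = 1.9319 ≠ 1.5529 ✗
  (1.5, 3.5, 345°): beam 1 = 1.9319 ≠ 1.7321 ✗
  …
  (2.5, 2.5, 330°): r_1=1.7321, r_2=1.5529, r_3=2.8868, r_4=1.5529, r_5=0.5774 — all match ✓
Unique over the lattice → pose = (2.5, 2.5, 330°).

(x, y, θ) = (2.5, 2.5, 330°)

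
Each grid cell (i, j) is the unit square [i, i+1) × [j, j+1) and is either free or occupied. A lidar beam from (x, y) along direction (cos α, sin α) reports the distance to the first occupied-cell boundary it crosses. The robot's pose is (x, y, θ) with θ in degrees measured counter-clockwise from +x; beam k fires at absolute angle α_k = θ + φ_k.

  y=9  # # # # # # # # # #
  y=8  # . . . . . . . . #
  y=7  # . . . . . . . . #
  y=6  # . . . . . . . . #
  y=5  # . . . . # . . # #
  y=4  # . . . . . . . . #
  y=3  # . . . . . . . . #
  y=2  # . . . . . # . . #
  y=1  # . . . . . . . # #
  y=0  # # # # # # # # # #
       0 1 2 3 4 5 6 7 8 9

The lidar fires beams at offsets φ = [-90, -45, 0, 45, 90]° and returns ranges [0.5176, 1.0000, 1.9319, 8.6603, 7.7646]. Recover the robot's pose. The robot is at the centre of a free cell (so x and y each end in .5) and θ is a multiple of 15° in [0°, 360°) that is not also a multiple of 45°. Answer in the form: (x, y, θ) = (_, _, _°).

(x, y, θ) = (4.5, 1.5, 15°)

Candidates: 60 free-cell centres × 16 headings = 960 poses. Raycast each; keep the one whose scan matches to 4 dp.
  (6.5, 1.5, 30°): beam 1 = 0.5774 ≠ 0.5176 ✗
  (3.5, 2.5, 330°): beam 1 = 1.7321 ≠ 0.5176 ✗
  (5.5, 6.5, 330°): beam 1 = 0.5774 ≠ 0.5176 ✗
  (4.5, 6.5, 120°): beam 1 = 5.0000 ≠ 0.5176 ✗
  (8.5, 6.5, 285°): beam 1 = 2.5882 ≠ 0.5176 ✗
  …
  (4.5, 1.5, 15°): r_1=0.5176, r_2=1.0000, r_3=1.9319, r_4=8.6603, r_5=7.7646 — all match ✓
Unique over the lattice → pose = (4.5, 1.5, 15°).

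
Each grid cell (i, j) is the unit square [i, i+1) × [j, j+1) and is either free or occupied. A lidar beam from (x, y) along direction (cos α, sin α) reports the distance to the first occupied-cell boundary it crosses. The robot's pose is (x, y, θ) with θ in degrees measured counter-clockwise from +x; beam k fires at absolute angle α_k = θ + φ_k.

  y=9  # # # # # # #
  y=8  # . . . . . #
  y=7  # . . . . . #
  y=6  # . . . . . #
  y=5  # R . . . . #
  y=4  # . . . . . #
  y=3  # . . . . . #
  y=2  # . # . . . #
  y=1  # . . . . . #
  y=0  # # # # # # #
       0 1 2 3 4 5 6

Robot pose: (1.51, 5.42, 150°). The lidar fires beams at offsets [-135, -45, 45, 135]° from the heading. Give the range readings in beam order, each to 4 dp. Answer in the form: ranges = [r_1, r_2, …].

ranges = [4.6484, 1.9705, 0.5280, 2.5054]

beam 1: φ=-135°, α=15°
  direction (0.9659, 0.2588); cell (1,5); t to first gridline: x 0.5073, y 2.2409 (then +1.0353 / +3.8637)
    (2,5) via x @ 0.5073
    (3,5) via x @ 1.5426
    (3,6) via y @ 2.2409
    (4,6) via x @ 2.5778
    (5,6) via x @ 3.6131
    (6,6) via x @ 4.6484  # hit
  → r_1 = 4.6484
beam 2: φ=-45°, α=105°
  direction (-0.2588, 0.9659); cell (1,5); t to first gridline: x 1.9705, y 0.6005 (then +3.8637 / +1.0353)
    (1,6) via y @ 0.6005
    (1,7) via y @ 1.6357
    (0,7) via x @ 1.9705  # hit
  → r_2 = 1.9705
beam 3: φ=45°, α=195°
  direction (-0.9659, -0.2588); cell (1,5); t to first gridline: x 0.5280, y 1.6228 (then +1.0353 / +3.8637)
    (0,5) via x @ 0.5280  # hit
  → r_3 = 0.5280
beam 4: φ=135°, α=285°
  direction (0.2588, -0.9659); cell (1,5); t to first gridline: x 1.8932, y 0.4348 (then +3.8637 / +1.0353)
    (1,4) via y @ 0.4348
    (1,3) via y @ 1.4701
    (2,3) via x @ 1.8932
    (2,2) via y @ 2.5054  # hit
  → r_4 = 2.5054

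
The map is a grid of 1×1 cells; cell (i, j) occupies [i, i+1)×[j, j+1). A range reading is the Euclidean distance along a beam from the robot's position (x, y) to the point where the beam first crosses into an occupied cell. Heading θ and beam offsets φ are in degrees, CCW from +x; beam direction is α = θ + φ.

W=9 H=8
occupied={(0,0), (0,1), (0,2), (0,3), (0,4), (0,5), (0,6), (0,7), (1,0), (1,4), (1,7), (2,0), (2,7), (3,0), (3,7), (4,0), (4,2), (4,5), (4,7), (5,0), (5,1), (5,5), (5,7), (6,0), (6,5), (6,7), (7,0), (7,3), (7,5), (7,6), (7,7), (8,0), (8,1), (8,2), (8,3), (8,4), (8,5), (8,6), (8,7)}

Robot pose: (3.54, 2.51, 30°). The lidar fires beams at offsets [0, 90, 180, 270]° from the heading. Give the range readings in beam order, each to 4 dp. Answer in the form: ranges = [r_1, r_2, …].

ranges = [0.5312, 5.0800, 2.9329, 1.7436]

beam 1: φ=0°, α=30°
  direction (0.8660, 0.5000); cell (3,2); t to first gridline: x 0.5312, y 0.9800 (then +1.1547 / +2.0000)
    (4,2) via x @ 0.5312  # hit
  → r_1 = 0.5312
beam 2: φ=90°, α=120°
  direction (-0.5000, 0.8660); cell (3,2); t to first gridline: x 1.0800, y 0.5658 (then +2.0000 / +1.1547)
    (3,3) via y @ 0.5658
    (2,3) via x @ 1.0800
    (2,4) via y @ 1.7205
    (2,5) via y @ 2.8752
    (1,5) via x @ 3.0800
    (1,6) via y @ 4.0299
    (0,6) via x @ 5.0800  # hit
  → r_2 = 5.0800
beam 3: φ=180°, α=210°
  direction (-0.8660, -0.5000); cell (3,2); t to first gridline: x 0.6235, y 1.0200 (then +1.1547 / +2.0000)
    (2,2) via x @ 0.6235
    (2,1) via y @ 1.0200
    (1,1) via x @ 1.7782
    (0,1) via x @ 2.9329  # hit
  → r_3 = 2.9329
beam 4: φ=270°, α=300°
  direction (0.5000, -0.8660); cell (3,2); t to first gridline: x 0.9200, y 0.5889 (then +2.0000 / +1.1547)
    (3,1) via y @ 0.5889
    (4,1) via x @ 0.9200
    (4,0) via y @ 1.7436  # hit
  → r_4 = 1.7436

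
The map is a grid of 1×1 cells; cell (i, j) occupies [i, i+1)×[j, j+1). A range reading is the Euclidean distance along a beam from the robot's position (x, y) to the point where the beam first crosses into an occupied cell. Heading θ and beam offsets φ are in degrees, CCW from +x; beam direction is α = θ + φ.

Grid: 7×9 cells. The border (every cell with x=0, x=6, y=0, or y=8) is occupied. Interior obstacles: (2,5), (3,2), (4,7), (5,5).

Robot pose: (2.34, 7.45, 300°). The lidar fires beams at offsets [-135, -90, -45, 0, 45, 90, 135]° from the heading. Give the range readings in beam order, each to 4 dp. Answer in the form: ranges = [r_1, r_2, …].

beam 1: φ=-135°, α=165°
  cosα=-0.9659 sinα=0.2588 | (2,7) | tMaxX 0.3520 tMaxY 2.1250 | tΔX 1.0353 tΔY 3.8637
    t=0.3520 [x] (1,7)
    t=1.3873 [x] (0,7) — stop
  → r_1 = 1.3873
beam 2: φ=-90°, α=210°
  cosα=-0.8660 sinα=-0.5000 | (2,7) | tMaxX 0.3926 tMaxY 0.9000 | tΔX 1.1547 tΔY 2.0000
    t=0.3926 [x] (1,7)
    t=0.9000 [y] (1,6)
    t=1.5473 [x] (0,6) — stop
  → r_2 = 1.5473
beam 3: φ=-45°, α=255°
  cosα=-0.2588 sinα=-0.9659 | (2,7) | tMaxX 1.3137 tMaxY 0.4659 | tΔX 3.8637 tΔY 1.0353
    t=0.4659 [y] (2,6)
    t=1.3137 [x] (1,6)
    t=1.5012 [y] (1,5)
    t=2.5364 [y] (1,4)
    t=3.5717 [y] (1,3)
    t=4.6070 [y] (1,2)
    t=5.1774 [x] (0,2) — stop
  → r_3 = 5.1774
beam 4: φ=0°, α=300°
  cosα=0.5000 sinα=-0.8660 | (2,7) | tMaxX 1.3200 tMaxY 0.5196 | tΔX 2.0000 tΔY 1.1547
    t=0.5196 [y] (2,6)
    t=1.3200 [x] (3,6)
    t=1.6743 [y] (3,5)
    t=2.8290 [y] (3,4)
    t=3.3200 [x] (4,4)
    t=3.9837 [y] (4,3)
    t=5.1384 [y] (4,2)
    t=5.3200 [x] (5,2)
    t=6.2931 [y] (5,1)
    t=7.3200 [x] (6,1) — stop
  → r_4 = 7.3200
beam 5: φ=45°, α=345°
  cosα=0.9659 sinα=-0.2588 | (2,7) | tMaxX 0.6833 tMaxY 1.7387 | tΔX 1.0353 tΔY 3.8637
    t=0.6833 [x] (3,7)
    t=1.7186 [x] (4,7) — stop
  → r_5 = 1.7186
beam 6: φ=90°, α=30°
  cosα=0.8660 sinα=0.5000 | (2,7) | tMaxX 0.7621 tMaxY 1.1000 | tΔX 1.1547 tΔY 2.0000
    t=0.7621 [x] (3,7)
    t=1.1000 [y] (3,8) — stop
  → r_6 = 1.1000
beam 7: φ=135°, α=75°
  cosα=0.2588 sinα=0.9659 | (2,7) | tMaxX 2.5500 tMaxY 0.5694 | tΔX 3.8637 tΔY 1.0353
    t=0.5694 [y] (2,8) — stop
  → r_7 = 0.5694

ranges = [1.3873, 1.5473, 5.1774, 7.3200, 1.7186, 1.1000, 0.5694]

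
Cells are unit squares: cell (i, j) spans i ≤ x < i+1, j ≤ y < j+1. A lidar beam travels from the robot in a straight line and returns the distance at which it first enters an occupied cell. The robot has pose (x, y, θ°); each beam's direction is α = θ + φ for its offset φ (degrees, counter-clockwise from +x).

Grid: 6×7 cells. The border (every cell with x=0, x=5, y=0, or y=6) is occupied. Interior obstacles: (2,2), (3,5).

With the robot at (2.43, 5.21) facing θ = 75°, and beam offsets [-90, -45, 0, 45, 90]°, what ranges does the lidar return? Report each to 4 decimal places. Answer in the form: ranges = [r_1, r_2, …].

ranges = [0.5901, 0.6582, 0.8179, 0.9122, 1.4804]

beam 1: φ=-90°, α=345°
  direction (0.9659, -0.2588); cell (2,5); t to first gridline: x 0.5901, y 0.8114 (then +1.0353 / +3.8637)
    (3,5) via x @ 0.5901  # hit
  → r_1 = 0.5901
beam 2: φ=-45°, α=30°
  direction (0.8660, 0.5000); cell (2,5); t to first gridline: x 0.6582, y 1.5800 (then +1.1547 / +2.0000)
    (3,5) via x @ 0.6582  # hit
  → r_2 = 0.6582
beam 3: φ=0°, α=75°
  direction (0.2588, 0.9659); cell (2,5); t to first gridline: x 2.2023, y 0.8179 (then +3.8637 / +1.0353)
    (2,6) via y @ 0.8179  # hit
  → r_3 = 0.8179
beam 4: φ=45°, α=120°
  direction (-0.5000, 0.8660); cell (2,5); t to first gridline: x 0.8600, y 0.9122 (then +2.0000 / +1.1547)
    (1,5) via x @ 0.8600
    (1,6) via y @ 0.9122  # hit
  → r_4 = 0.9122
beam 5: φ=90°, α=165°
  direction (-0.9659, 0.2588); cell (2,5); t to first gridline: x 0.4452, y 3.0523 (then +1.0353 / +3.8637)
    (1,5) via x @ 0.4452
    (0,5) via x @ 1.4804  # hit
  → r_5 = 1.4804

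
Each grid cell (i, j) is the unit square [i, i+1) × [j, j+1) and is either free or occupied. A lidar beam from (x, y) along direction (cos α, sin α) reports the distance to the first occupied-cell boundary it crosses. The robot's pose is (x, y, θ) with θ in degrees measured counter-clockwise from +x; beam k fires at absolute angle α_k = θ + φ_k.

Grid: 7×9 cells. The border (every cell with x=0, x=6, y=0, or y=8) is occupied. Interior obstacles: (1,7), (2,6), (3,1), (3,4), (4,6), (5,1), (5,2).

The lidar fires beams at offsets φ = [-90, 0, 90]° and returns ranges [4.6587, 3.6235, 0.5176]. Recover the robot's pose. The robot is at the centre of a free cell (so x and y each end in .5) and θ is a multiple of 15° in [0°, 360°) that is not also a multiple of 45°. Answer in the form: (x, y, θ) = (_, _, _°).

The pose lattice has 28·16 = 448 candidates. Test each by forward raycasting.
  (4.5, 4.5, 120°): beam 1 = 1.7321 ≠ 4.6587 ✗
  (1.5, 6.5, 240°): beam 1 = 0.5774 ≠ 4.6587 ✗
  (4.5, 3.5, 240°): beam 1 = 1.0000 ≠ 4.6587 ✗
  (4.5, 1.5, 345°): beam 1 = 0.5176 ≠ 4.6587 ✗
  …
  (2.5, 5.5, 345°): r_1=4.6587, r_2=3.6235, r_3=0.5176 — all match ✓
No second candidate reproduces the full scan.

(x, y, θ) = (2.5, 5.5, 345°)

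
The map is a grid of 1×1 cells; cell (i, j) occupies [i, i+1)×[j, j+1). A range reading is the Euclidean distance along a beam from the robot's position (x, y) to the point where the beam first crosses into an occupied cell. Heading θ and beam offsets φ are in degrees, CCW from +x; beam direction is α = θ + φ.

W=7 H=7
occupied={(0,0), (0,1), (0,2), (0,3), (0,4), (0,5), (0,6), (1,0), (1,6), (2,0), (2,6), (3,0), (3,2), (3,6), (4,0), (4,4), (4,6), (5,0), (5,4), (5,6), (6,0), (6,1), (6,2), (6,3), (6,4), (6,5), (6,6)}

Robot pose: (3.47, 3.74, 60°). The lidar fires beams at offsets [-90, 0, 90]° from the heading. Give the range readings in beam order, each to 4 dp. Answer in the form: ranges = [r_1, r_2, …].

ranges = [2.9214, 1.0600, 2.8521]

beam 1: φ=-90°, α=330°
  direction (0.8660, -0.5000); cell (3,3); t to first gridline: x 0.6120, y 1.4800 (then +1.1547 / +2.0000)
    (4,3) via x @ 0.6120
    (4,2) via y @ 1.4800
    (5,2) via x @ 1.7667
    (6,2) via x @ 2.9214  # hit
  → r_1 = 2.9214
beam 2: φ=0°, α=60°
  direction (0.5000, 0.8660); cell (3,3); t to first gridline: x 1.0600, y 0.3002 (then +2.0000 / +1.1547)
    (3,4) via y @ 0.3002
    (4,4) via x @ 1.0600  # hit
  → r_2 = 1.0600
beam 3: φ=90°, α=150°
  direction (-0.8660, 0.5000); cell (3,3); t to first gridline: x 0.5427, y 0.5200 (then +1.1547 / +2.0000)
    (3,4) via y @ 0.5200
    (2,4) via x @ 0.5427
    (1,4) via x @ 1.6974
    (1,5) via y @ 2.5200
    (0,5) via x @ 2.8521  # hit
  → r_3 = 2.8521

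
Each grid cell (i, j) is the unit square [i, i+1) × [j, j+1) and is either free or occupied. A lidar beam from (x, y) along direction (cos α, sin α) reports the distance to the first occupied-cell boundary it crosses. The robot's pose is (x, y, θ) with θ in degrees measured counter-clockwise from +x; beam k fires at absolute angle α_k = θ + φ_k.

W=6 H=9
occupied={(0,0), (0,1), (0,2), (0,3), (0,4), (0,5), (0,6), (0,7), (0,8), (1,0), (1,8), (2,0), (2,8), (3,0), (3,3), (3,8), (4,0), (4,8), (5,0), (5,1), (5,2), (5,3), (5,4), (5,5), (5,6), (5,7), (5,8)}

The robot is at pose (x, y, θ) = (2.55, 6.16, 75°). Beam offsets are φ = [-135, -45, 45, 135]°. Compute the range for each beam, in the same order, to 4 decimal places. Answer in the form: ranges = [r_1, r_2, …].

beam 1: φ=-135°, α=300°
  cosα=0.5000 sinα=-0.8660 | (2,6) | tMaxX 0.9000 tMaxY 0.1848 | tΔX 2.0000 tΔY 1.1547
    t=0.1848 [y] (2,5)
    t=0.9000 [x] (3,5)
    t=1.3395 [y] (3,4)
    t=2.4942 [y] (3,3) — stop
  → r_1 = 2.4942
beam 2: φ=-45°, α=30°
  cosα=0.8660 sinα=0.5000 | (2,6) | tMaxX 0.5196 tMaxY 1.6800 | tΔX 1.1547 tΔY 2.0000
    t=0.5196 [x] (3,6)
    t=1.6743 [x] (4,6)
    t=1.6800 [y] (4,7)
    t=2.8290 [x] (5,7) — stop
  → r_2 = 2.8290
beam 3: φ=45°, α=120°
  cosα=-0.5000 sinα=0.8660 | (2,6) | tMaxX 1.1000 tMaxY 0.9699 | tΔX 2.0000 tΔY 1.1547
    t=0.9699 [y] (2,7)
    t=1.1000 [x] (1,7)
    t=2.1246 [y] (1,8) — stop
  → r_3 = 2.1246
beam 4: φ=135°, α=210°
  cosα=-0.8660 sinα=-0.5000 | (2,6) | tMaxX 0.6351 tMaxY 0.3200 | tΔX 1.1547 tΔY 2.0000
    t=0.3200 [y] (2,5)
    t=0.6351 [x] (1,5)
    t=1.7898 [x] (0,5) — stop
  → r_4 = 1.7898

ranges = [2.4942, 2.8290, 2.1246, 1.7898]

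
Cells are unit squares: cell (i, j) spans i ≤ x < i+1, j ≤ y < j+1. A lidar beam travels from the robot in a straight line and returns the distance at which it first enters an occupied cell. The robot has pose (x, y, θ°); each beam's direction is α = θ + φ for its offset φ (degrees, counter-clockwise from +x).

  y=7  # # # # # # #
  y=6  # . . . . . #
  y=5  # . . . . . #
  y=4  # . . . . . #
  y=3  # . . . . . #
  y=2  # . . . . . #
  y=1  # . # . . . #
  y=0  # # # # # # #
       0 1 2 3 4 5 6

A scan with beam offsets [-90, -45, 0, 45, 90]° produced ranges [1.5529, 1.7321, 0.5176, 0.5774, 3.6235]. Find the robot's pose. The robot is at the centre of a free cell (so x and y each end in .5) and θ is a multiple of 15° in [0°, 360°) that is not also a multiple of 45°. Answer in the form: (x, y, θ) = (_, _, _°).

(x, y, θ) = (2.5, 2.5, 255°)

Candidates: 29 free-cell centres × 16 headings = 464 poses. Raycast each; keep the one whose scan matches to 4 dp.
  (1.5, 4.5, 105°): beam 1 = 4.6587 ≠ 1.5529 ✗
  (1.5, 6.5, 330°): beam 1 = 1.0000 ≠ 1.5529 ✗
  (1.5, 5.5, 150°): beam 1 = 1.7321 ≠ 1.5529 ✗
  …
  (2.5, 2.5, 255°): r_1=1.5529, r_2=1.7321, r_3=0.5176, r_4=0.5774, r_5=3.6235 — all match ✓
No second candidate reproduces the full scan.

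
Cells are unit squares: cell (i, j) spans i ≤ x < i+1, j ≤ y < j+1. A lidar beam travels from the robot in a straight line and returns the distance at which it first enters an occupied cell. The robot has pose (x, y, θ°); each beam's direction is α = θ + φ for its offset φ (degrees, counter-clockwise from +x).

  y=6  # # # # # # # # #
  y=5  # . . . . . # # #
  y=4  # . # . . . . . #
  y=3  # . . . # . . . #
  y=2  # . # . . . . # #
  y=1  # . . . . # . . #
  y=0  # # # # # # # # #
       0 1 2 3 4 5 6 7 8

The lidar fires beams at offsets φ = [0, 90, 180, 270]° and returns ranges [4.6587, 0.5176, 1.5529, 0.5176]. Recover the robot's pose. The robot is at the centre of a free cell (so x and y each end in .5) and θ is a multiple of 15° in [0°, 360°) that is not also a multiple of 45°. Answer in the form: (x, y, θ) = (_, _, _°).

Enumerate (i+0.5, j+0.5, θ) over the 28 free cells and 16 admissible headings. For each, cast all 4 beams and compare to the given ranges.
  (2.5, 1.5, 30°): beam 1 = 6.3509 ≠ 4.6587 ✗
  (1.5, 1.5, 195°): beam 1 = 0.5176 ≠ 4.6587 ✗
  (3.5, 4.5, 330°): beam 1 = 1.0000 ≠ 4.6587 ✗
  (2.5, 5.5, 150°): beam 1 = 1.0000 ≠ 4.6587 ✗
  (2.5, 5.5, 285°): beam 1 = 0.5176 ≠ 4.6587 ✗
  …
  (2.5, 1.5, 15°): r_1=4.6587, r_2=0.5176, r_3=1.5529, r_4=0.5176 — all match ✓
No second candidate reproduces the full scan.

(x, y, θ) = (2.5, 1.5, 15°)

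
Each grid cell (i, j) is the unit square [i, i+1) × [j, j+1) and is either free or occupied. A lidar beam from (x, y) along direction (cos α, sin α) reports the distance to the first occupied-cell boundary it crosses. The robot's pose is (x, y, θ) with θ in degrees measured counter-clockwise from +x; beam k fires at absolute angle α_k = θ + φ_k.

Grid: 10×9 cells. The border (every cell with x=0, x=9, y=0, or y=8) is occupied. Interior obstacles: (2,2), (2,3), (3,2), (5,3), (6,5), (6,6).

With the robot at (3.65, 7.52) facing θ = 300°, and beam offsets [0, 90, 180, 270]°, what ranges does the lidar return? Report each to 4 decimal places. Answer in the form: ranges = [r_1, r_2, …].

beam 1: φ=0°, α=300°
  direction (0.5000, -0.8660); cell (3,7); t to first gridline: x 0.7000, y 0.6004 (then +2.0000 / +1.1547)
    (3,6) via y @ 0.6004
    (4,6) via x @ 0.7000
    (4,5) via y @ 1.7551
    (5,5) via x @ 2.7000
    (5,4) via y @ 2.9098
    (5,3) via y @ 4.0645  # hit
  → r_1 = 4.0645
beam 2: φ=90°, α=30°
  direction (0.8660, 0.5000); cell (3,7); t to first gridline: x 0.4041, y 0.9600 (then +1.1547 / +2.0000)
    (4,7) via x @ 0.4041
    (4,8) via y @ 0.9600  # hit
  → r_2 = 0.9600
beam 3: φ=180°, α=120°
  direction (-0.5000, 0.8660); cell (3,7); t to first gridline: x 1.3000, y 0.5543 (then +2.0000 / +1.1547)
    (3,8) via y @ 0.5543  # hit
  → r_3 = 0.5543
beam 4: φ=270°, α=210°
  direction (-0.8660, -0.5000); cell (3,7); t to first gridline: x 0.7506, y 1.0400 (then +1.1547 / +2.0000)
    (2,7) via x @ 0.7506
    (2,6) via y @ 1.0400
    (1,6) via x @ 1.9053
    (1,5) via y @ 3.0400
    (0,5) via x @ 3.0600  # hit
  → r_4 = 3.0600

ranges = [4.0645, 0.9600, 0.5543, 3.0600]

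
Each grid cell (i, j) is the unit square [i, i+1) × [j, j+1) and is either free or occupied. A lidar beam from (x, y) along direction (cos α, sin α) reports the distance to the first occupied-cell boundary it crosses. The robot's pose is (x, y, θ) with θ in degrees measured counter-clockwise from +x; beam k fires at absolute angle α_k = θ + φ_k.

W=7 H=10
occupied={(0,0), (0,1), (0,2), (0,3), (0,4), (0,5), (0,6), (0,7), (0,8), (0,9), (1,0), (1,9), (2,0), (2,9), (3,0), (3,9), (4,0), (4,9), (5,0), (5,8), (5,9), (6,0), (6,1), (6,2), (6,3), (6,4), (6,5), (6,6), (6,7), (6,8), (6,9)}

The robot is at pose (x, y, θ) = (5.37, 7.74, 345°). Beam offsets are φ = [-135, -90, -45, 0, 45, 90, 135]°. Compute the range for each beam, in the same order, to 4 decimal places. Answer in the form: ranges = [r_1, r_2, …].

beam 1: φ=-135°, α=210°
  cosα=-0.8660 sinα=-0.5000 | (5,7) | tMaxX 0.4272 tMaxY 1.4800 | tΔX 1.1547 tΔY 2.0000
    t=0.4272 [x] (4,7)
    t=1.4800 [y] (4,6)
    t=1.5819 [x] (3,6)
    t=2.7366 [x] (2,6)
    t=3.4800 [y] (2,5)
    t=3.8913 [x] (1,5)
    t=5.0460 [x] (0,5) — stop
  → r_1 = 5.0460
beam 2: φ=-90°, α=255°
  cosα=-0.2588 sinα=-0.9659 | (5,7) | tMaxX 1.4296 tMaxY 0.7661 | tΔX 3.8637 tΔY 1.0353
    t=0.7661 [y] (5,6)
    t=1.4296 [x] (4,6)
    t=1.8014 [y] (4,5)
    t=2.8367 [y] (4,4)
    t=3.8719 [y] (4,3)
    t=4.9072 [y] (4,2)
    t=5.2933 [x] (3,2)
    t=5.9425 [y] (3,1)
    t=6.9778 [y] (3,0) — stop
  → r_2 = 6.9778
beam 3: φ=-45°, α=300°
  cosα=0.5000 sinα=-0.8660 | (5,7) | tMaxX 1.2600 tMaxY 0.8545 | tΔX 2.0000 tΔY 1.1547
    t=0.8545 [y] (5,6)
    t=1.2600 [x] (6,6) — stop
  → r_3 = 1.2600
beam 4: φ=0°, α=345°
  cosα=0.9659 sinα=-0.2588 | (5,7) | tMaxX 0.6522 tMaxY 2.8591 | tΔX 1.0353 tΔY 3.8637
    t=0.6522 [x] (6,7) — stop
  → r_4 = 0.6522
beam 5: φ=45°, α=30°
  cosα=0.8660 sinα=0.5000 | (5,7) | tMaxX 0.7275 tMaxY 0.5200 | tΔX 1.1547 tΔY 2.0000
    t=0.5200 [y] (5,8) — stop
  → r_5 = 0.5200
beam 6: φ=90°, α=75°
  cosα=0.2588 sinα=0.9659 | (5,7) | tMaxX 2.4341 tMaxY 0.2692 | tΔX 3.8637 tΔY 1.0353
    t=0.2692 [y] (5,8) — stop
  → r_6 = 0.2692
beam 7: φ=135°, α=120°
  cosα=-0.5000 sinα=0.8660 | (5,7) | tMaxX 0.7400 tMaxY 0.3002 | tΔX 2.0000 tΔY 1.1547
    t=0.3002 [y] (5,8) — stop
  → r_7 = 0.3002

ranges = [5.0460, 6.9778, 1.2600, 0.6522, 0.5200, 0.2692, 0.3002]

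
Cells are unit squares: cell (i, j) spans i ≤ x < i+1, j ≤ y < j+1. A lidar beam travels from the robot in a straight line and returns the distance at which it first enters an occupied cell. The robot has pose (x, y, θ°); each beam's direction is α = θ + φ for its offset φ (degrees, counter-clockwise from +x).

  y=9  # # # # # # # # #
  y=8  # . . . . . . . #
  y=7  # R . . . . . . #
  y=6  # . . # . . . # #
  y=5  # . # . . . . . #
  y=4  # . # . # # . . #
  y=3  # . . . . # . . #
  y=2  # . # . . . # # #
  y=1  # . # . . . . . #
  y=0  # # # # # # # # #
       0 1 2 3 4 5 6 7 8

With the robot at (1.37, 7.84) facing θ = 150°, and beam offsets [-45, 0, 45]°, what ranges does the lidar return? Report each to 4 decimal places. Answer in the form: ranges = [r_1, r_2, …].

ranges = [1.2009, 0.4272, 0.3831]

beam 1: φ=-45°, α=105°
  dir = (cos 105°, sin 105°) = (-0.2588, 0.9659); from cell (1,7)
  next x-line at t=1.4296, next y-line at t=0.1656; Δt_x=3.8637, Δt_y=1.0353
    y: enter (1,8) at t=0.1656
    y: enter (1,9) at t=1.2009 ← occupied
  → r_1 = 1.2009
beam 2: φ=0°, α=150°
  dir = (cos 150°, sin 150°) = (-0.8660, 0.5000); from cell (1,7)
  next x-line at t=0.4272, next y-line at t=0.3200; Δt_x=1.1547, Δt_y=2.0000
    y: enter (1,8) at t=0.3200
    x: enter (0,8) at t=0.4272 ← occupied
  → r_2 = 0.4272
beam 3: φ=45°, α=195°
  dir = (cos 195°, sin 195°) = (-0.9659, -0.2588); from cell (1,7)
  next x-line at t=0.3831, next y-line at t=3.2455; Δt_x=1.0353, Δt_y=3.8637
    x: enter (0,7) at t=0.3831 ← occupied
  → r_3 = 0.3831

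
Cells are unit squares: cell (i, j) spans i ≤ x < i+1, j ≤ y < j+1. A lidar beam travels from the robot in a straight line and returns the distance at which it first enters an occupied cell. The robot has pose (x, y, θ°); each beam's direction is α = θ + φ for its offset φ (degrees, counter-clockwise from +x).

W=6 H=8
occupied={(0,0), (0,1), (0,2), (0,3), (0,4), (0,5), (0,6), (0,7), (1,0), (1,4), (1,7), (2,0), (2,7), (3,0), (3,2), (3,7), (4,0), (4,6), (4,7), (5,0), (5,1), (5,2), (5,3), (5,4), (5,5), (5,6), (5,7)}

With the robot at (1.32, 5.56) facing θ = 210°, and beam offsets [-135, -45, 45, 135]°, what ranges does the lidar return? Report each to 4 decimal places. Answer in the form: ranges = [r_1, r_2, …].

ranges = [1.4908, 0.3313, 0.5798, 3.8098]

beam 1: φ=-135°, α=75°
  cosα=0.2588 sinα=0.9659 | (1,5) | tMaxX 2.6273 tMaxY 0.4555 | tΔX 3.8637 tΔY 1.0353
    t=0.4555 [y] (1,6)
    t=1.4908 [y] (1,7) — stop
  → r_1 = 1.4908
beam 2: φ=-45°, α=165°
  cosα=-0.9659 sinα=0.2588 | (1,5) | tMaxX 0.3313 tMaxY 1.7000 | tΔX 1.0353 tΔY 3.8637
    t=0.3313 [x] (0,5) — stop
  → r_2 = 0.3313
beam 3: φ=45°, α=255°
  cosα=-0.2588 sinα=-0.9659 | (1,5) | tMaxX 1.2364 tMaxY 0.5798 | tΔX 3.8637 tΔY 1.0353
    t=0.5798 [y] (1,4) — stop
  → r_3 = 0.5798
beam 4: φ=135°, α=345°
  cosα=0.9659 sinα=-0.2588 | (1,5) | tMaxX 0.7040 tMaxY 2.1637 | tΔX 1.0353 tΔY 3.8637
    t=0.7040 [x] (2,5)
    t=1.7393 [x] (3,5)
    t=2.1637 [y] (3,4)
    t=2.7745 [x] (4,4)
    t=3.8098 [x] (5,4) — stop
  → r_4 = 3.8098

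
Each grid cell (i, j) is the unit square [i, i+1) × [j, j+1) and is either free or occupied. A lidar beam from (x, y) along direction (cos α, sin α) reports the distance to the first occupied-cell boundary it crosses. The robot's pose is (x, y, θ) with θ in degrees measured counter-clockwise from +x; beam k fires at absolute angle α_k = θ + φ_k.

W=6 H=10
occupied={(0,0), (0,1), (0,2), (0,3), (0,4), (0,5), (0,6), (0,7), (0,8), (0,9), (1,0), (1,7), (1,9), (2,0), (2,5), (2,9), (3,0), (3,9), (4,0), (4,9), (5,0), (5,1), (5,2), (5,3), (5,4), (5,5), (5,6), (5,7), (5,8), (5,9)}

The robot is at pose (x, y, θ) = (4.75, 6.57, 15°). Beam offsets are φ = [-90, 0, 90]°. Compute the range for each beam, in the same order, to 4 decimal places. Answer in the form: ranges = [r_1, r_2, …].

ranges = [0.9659, 0.2588, 2.5157]

beam 1: φ=-90°, α=285°
  direction (0.2588, -0.9659); cell (4,6); t to first gridline: x 0.9659, y 0.5901 (then +3.8637 / +1.0353)
    (4,5) via y @ 0.5901
    (5,5) via x @ 0.9659  # hit
  → r_1 = 0.9659
beam 2: φ=0°, α=15°
  direction (0.9659, 0.2588); cell (4,6); t to first gridline: x 0.2588, y 1.6614 (then +1.0353 / +3.8637)
    (5,6) via x @ 0.2588  # hit
  → r_2 = 0.2588
beam 3: φ=90°, α=105°
  direction (-0.2588, 0.9659); cell (4,6); t to first gridline: x 2.8978, y 0.4452 (then +3.8637 / +1.0353)
    (4,7) via y @ 0.4452
    (4,8) via y @ 1.4804
    (4,9) via y @ 2.5157  # hit
  → r_3 = 2.5157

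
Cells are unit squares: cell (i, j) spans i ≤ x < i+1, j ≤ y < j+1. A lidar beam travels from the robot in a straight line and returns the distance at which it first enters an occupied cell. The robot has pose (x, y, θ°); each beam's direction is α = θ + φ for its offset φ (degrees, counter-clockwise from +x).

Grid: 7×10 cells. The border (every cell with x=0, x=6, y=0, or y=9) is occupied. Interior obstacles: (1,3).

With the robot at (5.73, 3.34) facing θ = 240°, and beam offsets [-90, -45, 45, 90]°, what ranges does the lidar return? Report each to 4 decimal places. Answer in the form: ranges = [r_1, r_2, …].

beam 1: φ=-90°, α=150°
  d=(-0.8660,0.5000)  start (5,3)  tX=0.8429 tY=1.3200  stride 1/|dx|=1.1547 1/|dy|=2.0000
    cross x-line → (4,3), t=0.8429
    cross y-line → (4,4), t=1.3200
    cross x-line → (3,4), t=1.9976
    cross x-line → (2,4), t=3.1523
    cross y-line → (2,5), t=3.3200
    cross x-line → (1,5), t=4.3070
    cross y-line → (1,6), t=5.3200
    cross x-line → (0,6), t=5.4617 (wall)
  → r_1 = 5.4617
beam 2: φ=-45°, α=195°
  d=(-0.9659,-0.2588)  start (5,3)  tX=0.7558 tY=1.3137  stride 1/|dx|=1.0353 1/|dy|=3.8637
    cross x-line → (4,3), t=0.7558
    cross y-line → (4,2), t=1.3137
    cross x-line → (3,2), t=1.7910
    cross x-line → (2,2), t=2.8263
    cross x-line → (1,2), t=3.8616
    cross x-line → (0,2), t=4.8969 (wall)
  → r_2 = 4.8969
beam 3: φ=45°, α=285°
  d=(0.2588,-0.9659)  start (5,3)  tX=1.0432 tY=0.3520  stride 1/|dx|=3.8637 1/|dy|=1.0353
    cross y-line → (5,2), t=0.3520
    cross x-line → (6,2), t=1.0432 (wall)
  → r_3 = 1.0432
beam 4: φ=90°, α=330°
  d=(0.8660,-0.5000)  start (5,3)  tX=0.3118 tY=0.6800  stride 1/|dx|=1.1547 1/|dy|=2.0000
    cross x-line → (6,3), t=0.3118 (wall)
  → r_4 = 0.3118

ranges = [5.4617, 4.8969, 1.0432, 0.3118]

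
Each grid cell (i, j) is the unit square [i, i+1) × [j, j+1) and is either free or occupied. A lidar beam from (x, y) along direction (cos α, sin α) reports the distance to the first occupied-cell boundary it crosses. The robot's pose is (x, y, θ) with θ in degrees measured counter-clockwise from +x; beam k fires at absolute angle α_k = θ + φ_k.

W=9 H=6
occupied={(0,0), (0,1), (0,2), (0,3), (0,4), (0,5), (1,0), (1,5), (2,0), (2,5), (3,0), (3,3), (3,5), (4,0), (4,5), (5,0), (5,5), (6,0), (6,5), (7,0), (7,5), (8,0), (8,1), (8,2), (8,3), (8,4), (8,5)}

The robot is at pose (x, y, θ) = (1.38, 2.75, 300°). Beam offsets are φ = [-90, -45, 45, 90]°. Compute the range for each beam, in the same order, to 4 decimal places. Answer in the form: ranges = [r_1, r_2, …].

beam 1: φ=-90°, α=210°
  cosα=-0.8660 sinα=-0.5000 | (1,2) | tMaxX 0.4388 tMaxY 1.5000 | tΔX 1.1547 tΔY 2.0000
    t=0.4388 [x] (0,2) — stop
  → r_1 = 0.4388
beam 2: φ=-45°, α=255°
  cosα=-0.2588 sinα=-0.9659 | (1,2) | tMaxX 1.4682 tMaxY 0.7765 | tΔX 3.8637 tΔY 1.0353
    t=0.7765 [y] (1,1)
    t=1.4682 [x] (0,1) — stop
  → r_2 = 1.4682
beam 3: φ=45°, α=345°
  cosα=0.9659 sinα=-0.2588 | (1,2) | tMaxX 0.6419 tMaxY 2.8978 | tΔX 1.0353 tΔY 3.8637
    t=0.6419 [x] (2,2)
    t=1.6771 [x] (3,2)
    t=2.7124 [x] (4,2)
    t=2.8978 [y] (4,1)
    t=3.7477 [x] (5,1)
    t=4.7830 [x] (6,1)
    t=5.8183 [x] (7,1)
    t=6.7615 [y] (7,0) — stop
  → r_3 = 6.7615
beam 4: φ=90°, α=30°
  cosα=0.8660 sinα=0.5000 | (1,2) | tMaxX 0.7159 tMaxY 0.5000 | tΔX 1.1547 tΔY 2.0000
    t=0.5000 [y] (1,3)
    t=0.7159 [x] (2,3)
    t=1.8706 [x] (3,3) — stop
  → r_4 = 1.8706

ranges = [0.4388, 1.4682, 6.7615, 1.8706]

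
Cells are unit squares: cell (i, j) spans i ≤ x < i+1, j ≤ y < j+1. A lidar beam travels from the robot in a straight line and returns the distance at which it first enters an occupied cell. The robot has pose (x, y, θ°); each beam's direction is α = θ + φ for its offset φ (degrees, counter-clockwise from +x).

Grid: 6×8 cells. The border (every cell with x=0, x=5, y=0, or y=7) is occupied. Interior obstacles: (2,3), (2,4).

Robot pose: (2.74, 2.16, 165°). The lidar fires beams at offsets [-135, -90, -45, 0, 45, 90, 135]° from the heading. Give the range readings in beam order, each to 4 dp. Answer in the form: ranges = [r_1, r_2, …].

ranges = [2.6096, 0.8696, 0.9699, 1.8014, 2.0092, 1.2009, 1.3395]

beam 1: φ=-135°, α=30°
  cosα=0.8660 sinα=0.5000 | (2,2) | tMaxX 0.3002 tMaxY 1.6800 | tΔX 1.1547 tΔY 2.0000
    t=0.3002 [x] (3,2)
    t=1.4549 [x] (4,2)
    t=1.6800 [y] (4,3)
    t=2.6096 [x] (5,3) — stop
  → r_1 = 2.6096
beam 2: φ=-90°, α=75°
  cosα=0.2588 sinα=0.9659 | (2,2) | tMaxX 1.0046 tMaxY 0.8696 | tΔX 3.8637 tΔY 1.0353
    t=0.8696 [y] (2,3) — stop
  → r_2 = 0.8696
beam 3: φ=-45°, α=120°
  cosα=-0.5000 sinα=0.8660 | (2,2) | tMaxX 1.4800 tMaxY 0.9699 | tΔX 2.0000 tΔY 1.1547
    t=0.9699 [y] (2,3) — stop
  → r_3 = 0.9699
beam 4: φ=0°, α=165°
  cosα=-0.9659 sinα=0.2588 | (2,2) | tMaxX 0.7661 tMaxY 3.2455 | tΔX 1.0353 tΔY 3.8637
    t=0.7661 [x] (1,2)
    t=1.8014 [x] (0,2) — stop
  → r_4 = 1.8014
beam 5: φ=45°, α=210°
  cosα=-0.8660 sinα=-0.5000 | (2,2) | tMaxX 0.8545 tMaxY 0.3200 | tΔX 1.1547 tΔY 2.0000
    t=0.3200 [y] (2,1)
    t=0.8545 [x] (1,1)
    t=2.0092 [x] (0,1) — stop
  → r_5 = 2.0092
beam 6: φ=90°, α=255°
  cosα=-0.2588 sinα=-0.9659 | (2,2) | tMaxX 2.8591 tMaxY 0.1656 | tΔX 3.8637 tΔY 1.0353
    t=0.1656 [y] (2,1)
    t=1.2009 [y] (2,0) — stop
  → r_6 = 1.2009
beam 7: φ=135°, α=300°
  cosα=0.5000 sinα=-0.8660 | (2,2) | tMaxX 0.5200 tMaxY 0.1848 | tΔX 2.0000 tΔY 1.1547
    t=0.1848 [y] (2,1)
    t=0.5200 [x] (3,1)
    t=1.3395 [y] (3,0) — stop
  → r_7 = 1.3395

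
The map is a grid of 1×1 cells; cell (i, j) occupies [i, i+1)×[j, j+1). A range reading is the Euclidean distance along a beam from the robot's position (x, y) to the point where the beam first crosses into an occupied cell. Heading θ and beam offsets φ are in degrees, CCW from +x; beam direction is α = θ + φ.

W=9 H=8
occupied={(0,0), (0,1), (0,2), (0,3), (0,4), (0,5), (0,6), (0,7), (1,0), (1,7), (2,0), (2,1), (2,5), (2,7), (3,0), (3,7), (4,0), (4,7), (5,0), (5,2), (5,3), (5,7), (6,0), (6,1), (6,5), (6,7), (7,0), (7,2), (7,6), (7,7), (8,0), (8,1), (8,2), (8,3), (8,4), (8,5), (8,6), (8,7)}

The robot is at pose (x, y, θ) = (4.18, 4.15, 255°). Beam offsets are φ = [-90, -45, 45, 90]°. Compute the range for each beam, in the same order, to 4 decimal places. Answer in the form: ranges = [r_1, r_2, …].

beam 1: φ=-90°, α=165°
  cosα=-0.9659 sinα=0.2588 | (4,4) | tMaxX 0.1863 tMaxY 3.2841 | tΔX 1.0353 tΔY 3.8637
    t=0.1863 [x] (3,4)
    t=1.2216 [x] (2,4)
    t=2.2569 [x] (1,4)
    t=3.2841 [y] (1,5)
    t=3.2922 [x] (0,5) — stop
  → r_1 = 3.2922
beam 2: φ=-45°, α=210°
  cosα=-0.8660 sinα=-0.5000 | (4,4) | tMaxX 0.2078 tMaxY 0.3000 | tΔX 1.1547 tΔY 2.0000
    t=0.2078 [x] (3,4)
    t=0.3000 [y] (3,3)
    t=1.3625 [x] (2,3)
    t=2.3000 [y] (2,2)
    t=2.5172 [x] (1,2)
    t=3.6719 [x] (0,2) — stop
  → r_2 = 3.6719
beam 3: φ=45°, α=300°
  cosα=0.5000 sinα=-0.8660 | (4,4) | tMaxX 1.6400 tMaxY 0.1732 | tΔX 2.0000 tΔY 1.1547
    t=0.1732 [y] (4,3)
    t=1.3279 [y] (4,2)
    t=1.6400 [x] (5,2) — stop
  → r_3 = 1.6400
beam 4: φ=90°, α=345°
  cosα=0.9659 sinα=-0.2588 | (4,4) | tMaxX 0.8489 tMaxY 0.5796 | tΔX 1.0353 tΔY 3.8637
    t=0.5796 [y] (4,3)
    t=0.8489 [x] (5,3) — stop
  → r_4 = 0.8489

ranges = [3.2922, 3.6719, 1.6400, 0.8489]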